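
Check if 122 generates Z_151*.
p - 1 = 150 has prime divisors 2, 3, 5. Check 122^(150/q) mod 151 for each: 122^(150/2) = 122^75 ≡ 150, 122^(150/3) = 122^50 ≡ 1, 122^(150/5) = 122^30 ≡ 64 (mod 151). Since 122^50 ≡ 1 (mod 151), the order of 122 divides 50 (in fact the order is 50) ≠ 150, so it is not a primitive root.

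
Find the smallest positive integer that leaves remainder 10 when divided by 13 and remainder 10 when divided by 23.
M = 13 × 23 = 299. M₁ = 23, y₁ ≡ 4 (mod 13). M₂ = 13, y₂ ≡ 16 (mod 23). k = 10×23×4 + 10×13×16 ≡ 10 (mod 299). The smallest positive such number is 10.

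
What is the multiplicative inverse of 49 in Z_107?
83

Using Extended Euclidean Algorithm:
gcd(49, 107) = 1
Bezout coefficients: 49 × -24 + 107 × 11 = 1
So 49 × -24 ≡ 1 (mod 107)
The inverse is -24 mod 107 = 83
Verification: 49 × 83 = 4067 = 38 × 107 + 1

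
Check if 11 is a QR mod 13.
By Euler's criterion: 11^{6} ≡ 12 (mod 13). Since this equals -1 (≡ 12), 11 is not a QR.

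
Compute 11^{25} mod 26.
11

Using successive squaring:
Binary expansion of 25: 11001
Powers of 11 mod 26 (each is the square of the previous):
  11^1 ≡ 11 (mod 26)
  11^2 ≡ 11² = 121 ≡ 17 (mod 26)
  11^4 ≡ 17² = 289 ≡ 3 (mod 26)
  11^8 ≡ 3² = 9 ≡ 9 (mod 26)
  11^16 ≡ 9² = 81 ≡ 3 (mod 26)
25 = 16 + 8 + 1, so 11^25 = 11^16 × 11^8 × 11^1 ≡ 3 × 9 × 11 (mod 26)
Multiplying step by step:
  3 × 9 = 27 ≡ 1 (mod 26)
  1 × 11 = 11 ≡ 11 (mod 26)
Result: 11^25 ≡ 11 (mod 26)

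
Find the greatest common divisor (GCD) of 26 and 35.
1

Using the Euclidean algorithm:
26 = 0 × 35 + 26
35 = 1 × 26 + 9
26 = 2 × 9 + 8
9 = 1 × 8 + 1
8 = 8 × 1 + 0

GCD(26, 35) = 1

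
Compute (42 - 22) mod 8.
4

(42 - 22) = 20
20 mod 8 = 4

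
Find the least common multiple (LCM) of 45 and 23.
1035

First find GCD(45, 23) using the Euclidean algorithm:
45 = 1 × 23 + 22
23 = 1 × 22 + 1
22 = 22 × 1 + 0
GCD(45, 23) = 1

LCM formula: LCM(a, b) = (a × b) / GCD(a, b)
LCM(45, 23) = (45 × 23) / 1
LCM(45, 23) = 1035 / 1
LCM(45, 23) = 1035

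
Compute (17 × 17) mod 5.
4

(17 × 17) = 289
289 mod 5 = 4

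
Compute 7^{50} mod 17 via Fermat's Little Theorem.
15

By Fermat's Little Theorem, a^(p-1) ≡ 1 (mod p) for prime p and gcd(a, p) = 1
Here p = 17, so 7^16 ≡ 1 (mod 17)
We can reduce the exponent: 50 mod 16 = 2
So 7^50 ≡ 7^2 (mod 17)
Computing: 7^2 mod 17 = 15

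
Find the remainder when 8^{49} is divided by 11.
By Fermat: 8^{10} ≡ 1 (mod 11). 49 = 4×10 + 9. So 8^{49} ≡ 8^{9} ≡ 7 (mod 11)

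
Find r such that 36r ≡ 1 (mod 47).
36^(-1) ≡ 17 (mod 47). Verification: 36 × 17 = 612 ≡ 1 (mod 47)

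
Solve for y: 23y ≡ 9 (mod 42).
15

Since gcd(23, 42) = 1 divides 9, a solution exists.
Multiply both sides by the inverse of 23 mod 42:
  23^(-1) mod 42 = 11
  x ≡ 11 × 9 ≡ 99 ≡ 15 (mod 42)
Verification: 23 × 15 = 345 = 8 × 42 + 9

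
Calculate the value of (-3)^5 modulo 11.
(-3) ≡ 8 (mod 11). 5 = 4 + 1 (binary 101). Repeated squaring mod 11: 8^1 ≡ 8; 8^2 ≡ 8² = 64 ≡ 9; 8^4 ≡ 9² = 81 ≡ 4. Multiply: (-3)^5 ≡ 8^4 × 8^1 ≡ 4 × 8 (mod 11): 4 × 8 = 32 ≡ 10. So (-3)^5 ≡ 10 (mod 11).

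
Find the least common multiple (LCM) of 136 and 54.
3672

First find GCD(136, 54) using the Euclidean algorithm:
136 = 2 × 54 + 28
54 = 1 × 28 + 26
28 = 1 × 26 + 2
26 = 13 × 2 + 0
GCD(136, 54) = 2

LCM formula: LCM(a, b) = (a × b) / GCD(a, b)
LCM(136, 54) = (136 × 54) / 2
LCM(136, 54) = 7344 / 2
LCM(136, 54) = 3672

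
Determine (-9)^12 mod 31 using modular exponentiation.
Using repeated squaring. (-9) ≡ 22 (mod 31). 12 = 8 + 4 (binary 1100). Repeated squaring mod 31: 22^1 ≡ 22; 22^2 ≡ 22² = 484 ≡ 19; 22^4 ≡ 19² = 361 ≡ 20; 22^8 ≡ 20² = 400 ≡ 28. Multiply: (-9)^12 ≡ 22^8 × 22^4 ≡ 28 × 20 (mod 31): 28 × 20 = 560 ≡ 2. So (-9)^12 ≡ 2 (mod 31).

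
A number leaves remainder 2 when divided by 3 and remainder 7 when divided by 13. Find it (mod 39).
M = 3 × 13 = 39. M₁ = 13, y₁ ≡ 1 (mod 3). M₂ = 3, y₂ ≡ 9 (mod 13). n = 2×13×1 + 7×3×9 ≡ 20 (mod 39)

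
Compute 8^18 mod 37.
Using repeated squaring. 18 = 16 + 2 (binary 10010). Repeated squaring mod 37: 8^1 ≡ 8; 8^2 ≡ 8² = 64 ≡ 27; 8^4 ≡ 27² = 729 ≡ 26; 8^8 ≡ 26² = 676 ≡ 10; 8^16 ≡ 10² = 100 ≡ 26. Multiply: 8^18 = 8^16 × 8^2 ≡ 26 × 27 (mod 37): 26 × 27 = 702 ≡ 36. So 8^18 ≡ 36 (mod 37).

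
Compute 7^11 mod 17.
Using repeated squaring. 11 = 8 + 2 + 1 (binary 1011). Repeated squaring mod 17: 7^1 ≡ 7; 7^2 ≡ 7² = 49 ≡ 15; 7^4 ≡ 15² = 225 ≡ 4; 7^8 ≡ 4² = 16 ≡ 16. Multiply: 7^11 = 7^8 × 7^2 × 7^1 ≡ 16 × 15 × 7 (mod 17): 16 × 15 = 240 ≡ 2; 2 × 7 = 14 ≡ 14. So 7^11 ≡ 14 (mod 17).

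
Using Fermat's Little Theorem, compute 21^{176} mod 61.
47

By Fermat's Little Theorem, a^(p-1) ≡ 1 (mod p) for prime p and gcd(a, p) = 1
Here p = 61, so 21^60 ≡ 1 (mod 61)
We can reduce the exponent: 176 mod 60 = 56
So 21^176 ≡ 21^56 (mod 61)
Computing: 21^56 mod 61 = 47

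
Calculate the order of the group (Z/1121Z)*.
1044

Prime factorization: 1121 = 19 × 59
Using the formula φ(n) = n × Π(1 - 1/p) for each prime factor p:
φ(1121) = 1121 × (1 - 1/19) × (1 - 1/59)
φ(1121) = 1044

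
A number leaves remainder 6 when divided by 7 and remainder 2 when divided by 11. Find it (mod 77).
M = 7 × 11 = 77. M₁ = 11, y₁ ≡ 2 (mod 7). M₂ = 7, y₂ ≡ 8 (mod 11). m = 6×11×2 + 2×7×8 ≡ 13 (mod 77)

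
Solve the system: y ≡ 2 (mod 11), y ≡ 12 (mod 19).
M = 11 × 19 = 209. M₁ = 19, y₁ ≡ 7 (mod 11). M₂ = 11, y₂ ≡ 7 (mod 19). y = 2×19×7 + 12×11×7 ≡ 145 (mod 209)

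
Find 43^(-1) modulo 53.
37

Using Extended Euclidean Algorithm:
gcd(43, 53) = 1
Bezout coefficients: 43 × -16 + 53 × 13 = 1
So 43 × -16 ≡ 1 (mod 53)
The inverse is -16 mod 53 = 37
Verification: 43 × 37 = 1591 = 30 × 53 + 1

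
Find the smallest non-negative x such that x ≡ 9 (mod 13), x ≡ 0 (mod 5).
35

Using the Chinese Remainder Theorem:
M = product of moduli = 65
For equation 1: M_1 = 5, 5 ≡ 5 (mod 13), inverse of 5 mod 13 is 8 (check: 5 × 8 = 40 ≡ 1 (mod 13))
For equation 2: M_2 = 13, 13 ≡ 3 (mod 5), inverse of 13 mod 5 is 2 (check: 3 × 2 = 6 ≡ 1 (mod 5))
Combine: x ≡ Σ r_i×M_i×(M_i⁻¹ mod m_i) = 9×5×8 + 0×13×2 = 360 + 0 = 360
360 mod 65 = 35
x ≡ 35 (mod 65)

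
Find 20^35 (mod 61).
Using repeated squaring. 35 = 32 + 2 + 1 (binary 100011). Repeated squaring mod 61: 20^1 ≡ 20; 20^2 ≡ 20² = 400 ≡ 34; 20^4 ≡ 34² = 1156 ≡ 58; 20^8 ≡ 58² = 3364 ≡ 9; 20^16 ≡ 9² = 81 ≡ 20; 20^32 ≡ 20² = 400 ≡ 34. Multiply: 20^35 = 20^32 × 20^2 × 20^1 ≡ 34 × 34 × 20 (mod 61): 34 × 34 = 1156 ≡ 58; 58 × 20 = 1160 ≡ 1. So 20^35 ≡ 1 (mod 61).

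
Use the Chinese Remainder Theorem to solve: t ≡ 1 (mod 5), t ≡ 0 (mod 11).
M = 5 × 11 = 55. M₁ = 11, y₁ ≡ 1 (mod 5). M₂ = 5, y₂ ≡ 9 (mod 11). t = 1×11×1 + 0×5×9 ≡ 11 (mod 55)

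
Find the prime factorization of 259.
7 × 37

Divide by primes starting from smallest:
259 ÷ 7 = 37
37 ÷ 37 = 1

259 = 7 × 37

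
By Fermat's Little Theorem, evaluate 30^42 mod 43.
By Fermat's Little Theorem, 30^{42} ≡ 1 (mod 43) since 43 is prime and gcd(30, 43) = 1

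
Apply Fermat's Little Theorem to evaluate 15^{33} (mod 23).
22

By Fermat's Little Theorem, a^(p-1) ≡ 1 (mod p) for prime p and gcd(a, p) = 1
Here p = 23, so 15^22 ≡ 1 (mod 23)
We can reduce the exponent: 33 mod 22 = 11
So 15^33 ≡ 15^11 (mod 23)
Computing: 15^11 mod 23 = 22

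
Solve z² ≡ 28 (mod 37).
The square roots of 28 mod 37 are 19 and 18. Verify: 19² = 361 ≡ 28 (mod 37)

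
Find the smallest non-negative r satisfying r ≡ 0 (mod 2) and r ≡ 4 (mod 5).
M = 2 × 5 = 10. M₁ = 5, y₁ ≡ 1 (mod 2). M₂ = 2, y₂ ≡ 3 (mod 5). r = 0×5×1 + 4×2×3 ≡ 4 (mod 10)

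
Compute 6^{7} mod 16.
0

Using successive squaring:
Binary expansion of 7: 111
Powers of 6 mod 16 (each is the square of the previous):
  6^1 ≡ 6 (mod 16)
  6^2 ≡ 6² = 36 ≡ 4 (mod 16)
  6^4 ≡ 4² = 16 ≡ 0 (mod 16)
7 = 4 + 2 + 1, so 6^7 = 6^4 × 6^2 × 6^1 ≡ 0 × 4 × 6 (mod 16)
Multiplying step by step:
  0 × 4 = 0 ≡ 0 (mod 16)
  0 × 6 = 0 ≡ 0 (mod 16)
Result: 6^7 ≡ 0 (mod 16)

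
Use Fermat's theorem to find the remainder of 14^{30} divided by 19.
11

By Fermat's Little Theorem, a^(p-1) ≡ 1 (mod p) for prime p and gcd(a, p) = 1
Here p = 19, so 14^18 ≡ 1 (mod 19)
We can reduce the exponent: 30 mod 18 = 12
So 14^30 ≡ 14^12 (mod 19)
Computing: 14^12 mod 19 = 11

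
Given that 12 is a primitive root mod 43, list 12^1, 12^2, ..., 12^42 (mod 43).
g^1, g^2, ..., g^{42} mod 43: {12, 15, 8, 10, 34, 21, 37, 14, 39, 38, 26, 11, 3, 36, 2, 24, 30, 16, 20, 25, 42, 31, 28, 35, 33, 9, 22, 6, 29, 4, 5, 17, 32, 40, 7, 41, 19, 13, 27, 23, 18, 1}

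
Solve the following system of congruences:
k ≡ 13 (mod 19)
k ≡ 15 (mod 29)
450

Using the Chinese Remainder Theorem:
M = product of moduli = 551
For equation 1: M_1 = 29, 29 ≡ 10 (mod 19), inverse of 29 mod 19 is 2 (check: 10 × 2 = 20 ≡ 1 (mod 19))
For equation 2: M_2 = 19, 19 ≡ 19 (mod 29), inverse of 19 mod 29 is 26 (check: 19 × 26 = 494 ≡ 1 (mod 29))
Combine: k ≡ Σ r_i×M_i×(M_i⁻¹ mod m_i) = 13×29×2 + 15×19×26 = 754 + 7410 = 8164
8164 mod 551 = 450
k ≡ 450 (mod 551)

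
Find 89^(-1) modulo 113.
80

Using Extended Euclidean Algorithm:
gcd(89, 113) = 1
Bezout coefficients: 89 × -33 + 113 × 26 = 1
So 89 × -33 ≡ 1 (mod 113)
The inverse is -33 mod 113 = 80
Verification: 89 × 80 = 7120 = 63 × 113 + 1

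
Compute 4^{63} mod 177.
139

Using successive squaring:
Binary expansion of 63: 111111
Powers of 4 mod 177 (each is the square of the previous):
  4^1 ≡ 4 (mod 177)
  4^2 ≡ 4² = 16 ≡ 16 (mod 177)
  4^4 ≡ 16² = 256 ≡ 79 (mod 177)
  4^8 ≡ 79² = 6241 ≡ 46 (mod 177)
  4^16 ≡ 46² = 2116 ≡ 169 (mod 177)
  4^32 ≡ 169² = 28561 ≡ 64 (mod 177)
63 = 32 + 16 + 8 + 4 + 2 + 1, so 4^63 = 4^32 × 4^16 × 4^8 × 4^4 × 4^2 × 4^1 ≡ 64 × 169 × 46 × 79 × 16 × 4 (mod 177)
Multiplying step by step:
  64 × 169 = 10816 ≡ 19 (mod 177)
  19 × 46 = 874 ≡ 166 (mod 177)
  166 × 79 = 13114 ≡ 16 (mod 177)
  16 × 16 = 256 ≡ 79 (mod 177)
  79 × 4 = 316 ≡ 139 (mod 177)
Result: 4^63 ≡ 139 (mod 177)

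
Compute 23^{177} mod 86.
35

Using successive squaring:
Binary expansion of 177: 10110001
Powers of 23 mod 86 (each is the square of the previous):
  23^1 ≡ 23 (mod 86)
  23^2 ≡ 23² = 529 ≡ 13 (mod 86)
  23^4 ≡ 13² = 169 ≡ 83 (mod 86)
  23^8 ≡ 83² = 6889 ≡ 9 (mod 86)
  23^16 ≡ 9² = 81 ≡ 81 (mod 86)
  23^32 ≡ 81² = 6561 ≡ 25 (mod 86)
  23^64 ≡ 25² = 625 ≡ 23 (mod 86)
  23^128 ≡ 23² = 529 ≡ 13 (mod 86)
177 = 128 + 32 + 16 + 1, so 23^177 = 23^128 × 23^32 × 23^16 × 23^1 ≡ 13 × 25 × 81 × 23 (mod 86)
Multiplying step by step:
  13 × 25 = 325 ≡ 67 (mod 86)
  67 × 81 = 5427 ≡ 9 (mod 86)
  9 × 23 = 207 ≡ 35 (mod 86)
Result: 23^177 ≡ 35 (mod 86)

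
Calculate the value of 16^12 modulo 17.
Using repeated squaring. 12 = 8 + 4 (binary 1100). Repeated squaring mod 17: 16^1 ≡ 16; 16^2 ≡ 16² = 256 ≡ 1; 16^4 ≡ 1² = 1 ≡ 1; 16^8 ≡ 1² = 1 ≡ 1. Multiply: 16^12 = 16^8 × 16^4 ≡ 1 × 1 (mod 17): 1 × 1 = 1 ≡ 1. So 16^12 ≡ 1 (mod 17).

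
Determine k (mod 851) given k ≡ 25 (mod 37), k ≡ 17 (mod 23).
247

Using the Chinese Remainder Theorem:
M = product of moduli = 851
For equation 1: M_1 = 23, 23 ≡ 23 (mod 37), inverse of 23 mod 37 is 29 (check: 23 × 29 = 667 ≡ 1 (mod 37))
For equation 2: M_2 = 37, 37 ≡ 14 (mod 23), inverse of 37 mod 23 is 5 (check: 14 × 5 = 70 ≡ 1 (mod 23))
Combine: k ≡ Σ r_i×M_i×(M_i⁻¹ mod m_i) = 25×23×29 + 17×37×5 = 16675 + 3145 = 19820
19820 mod 851 = 247
k ≡ 247 (mod 851)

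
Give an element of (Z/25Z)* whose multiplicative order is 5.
6 has order 5 mod 25 since 6^{5} ≡ 1 (mod 25) and no smaller power works.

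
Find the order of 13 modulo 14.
Powers of 13 mod 14: 13^1≡13, 13^2≡1. Order = 2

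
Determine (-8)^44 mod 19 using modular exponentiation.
Using Fermat: (-8)^{18} ≡ 1 (mod 19). 44 ≡ 8 (mod 18). So (-8)^{44} ≡ (-8)^{8} ≡ 7 (mod 19)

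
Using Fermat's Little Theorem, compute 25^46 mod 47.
By Fermat's Little Theorem, 25^{46} ≡ 1 (mod 47) since 47 is prime and gcd(25, 47) = 1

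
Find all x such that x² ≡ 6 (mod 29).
The square roots of 6 mod 29 are 8 and 21. Verify: 8² = 64 ≡ 6 (mod 29)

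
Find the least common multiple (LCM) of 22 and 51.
1122

First find GCD(22, 51) using the Euclidean algorithm:
22 = 0 × 51 + 22
51 = 2 × 22 + 7
22 = 3 × 7 + 1
7 = 7 × 1 + 0
GCD(22, 51) = 1

LCM formula: LCM(a, b) = (a × b) / GCD(a, b)
LCM(22, 51) = (22 × 51) / 1
LCM(22, 51) = 1122 / 1
LCM(22, 51) = 1122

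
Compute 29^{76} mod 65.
16

Using successive squaring:
Binary expansion of 76: 1001100
Powers of 29 mod 65 (each is the square of the previous):
  29^1 ≡ 29 (mod 65)
  29^2 ≡ 29² = 841 ≡ 61 (mod 65)
  29^4 ≡ 61² = 3721 ≡ 16 (mod 65)
  29^8 ≡ 16² = 256 ≡ 61 (mod 65)
  29^16 ≡ 61² = 3721 ≡ 16 (mod 65)
  29^32 ≡ 16² = 256 ≡ 61 (mod 65)
  29^64 ≡ 61² = 3721 ≡ 16 (mod 65)
76 = 64 + 8 + 4, so 29^76 = 29^64 × 29^8 × 29^4 ≡ 16 × 61 × 16 (mod 65)
Multiplying step by step:
  16 × 61 = 976 ≡ 1 (mod 65)
  1 × 16 = 16 ≡ 16 (mod 65)
Result: 29^76 ≡ 16 (mod 65)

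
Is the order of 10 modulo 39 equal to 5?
No, the actual order is 6, not 5.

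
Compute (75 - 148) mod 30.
17

(75 - 148) = -73
-73 mod 30 = 17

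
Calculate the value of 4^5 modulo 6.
5 = 4 + 1 (binary 101). Repeated squaring mod 6: 4^1 ≡ 4; 4^2 ≡ 4² = 16 ≡ 4; 4^4 ≡ 4² = 16 ≡ 4. Multiply: 4^5 = 4^4 × 4^1 ≡ 4 × 4 (mod 6): 4 × 4 = 16 ≡ 4. So 4^5 ≡ 4 (mod 6).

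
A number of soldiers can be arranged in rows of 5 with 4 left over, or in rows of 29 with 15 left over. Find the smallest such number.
M = 5 × 29 = 145. M₁ = 29, y₁ ≡ 4 (mod 5). M₂ = 5, y₂ ≡ 6 (mod 29). k = 4×29×4 + 15×5×6 ≡ 44 (mod 145). The smallest positive such number is 44.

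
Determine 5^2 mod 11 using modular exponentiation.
2 = 2 (binary 10). Repeated squaring mod 11: 5^1 ≡ 5; 5^2 ≡ 5² = 25 ≡ 3. So 5^2 ≡ 3 (mod 11).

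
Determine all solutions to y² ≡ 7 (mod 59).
The square roots of 7 mod 59 are 19 and 40. Verify: 19² = 361 ≡ 7 (mod 59)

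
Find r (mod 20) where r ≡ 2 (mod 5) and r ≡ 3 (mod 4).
M = 5 × 4 = 20. M₁ = 4, y₁ ≡ 4 (mod 5). M₂ = 5, y₂ ≡ 1 (mod 4). r = 2×4×4 + 3×5×1 ≡ 7 (mod 20)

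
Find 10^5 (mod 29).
5 = 4 + 1 (binary 101). Repeated squaring mod 29: 10^1 ≡ 10; 10^2 ≡ 10² = 100 ≡ 13; 10^4 ≡ 13² = 169 ≡ 24. Multiply: 10^5 = 10^4 × 10^1 ≡ 24 × 10 (mod 29): 24 × 10 = 240 ≡ 8. So 10^5 ≡ 8 (mod 29).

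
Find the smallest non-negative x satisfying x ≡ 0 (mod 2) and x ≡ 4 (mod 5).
M = 2 × 5 = 10. M₁ = 5, y₁ ≡ 1 (mod 2). M₂ = 2, y₂ ≡ 3 (mod 5). x = 0×5×1 + 4×2×3 ≡ 4 (mod 10)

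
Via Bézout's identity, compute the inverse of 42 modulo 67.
Extended GCD: 42(8) + 67(-5) = 1. So 42^(-1) ≡ 8 ≡ 8 (mod 67). Verify: 42 × 8 = 336 ≡ 1 (mod 67)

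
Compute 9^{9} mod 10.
9

Using successive squaring:
Binary expansion of 9: 1001
Powers of 9 mod 10 (each is the square of the previous):
  9^1 ≡ 9 (mod 10)
  9^2 ≡ 9² = 81 ≡ 1 (mod 10)
  9^4 ≡ 1² = 1 ≡ 1 (mod 10)
  9^8 ≡ 1² = 1 ≡ 1 (mod 10)
9 = 8 + 1, so 9^9 = 9^8 × 9^1 ≡ 1 × 9 (mod 10)
Multiplying step by step:
  1 × 9 = 9 ≡ 9 (mod 10)
Result: 9^9 ≡ 9 (mod 10)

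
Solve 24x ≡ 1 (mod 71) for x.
3

Using Extended Euclidean Algorithm:
gcd(24, 71) = 1
Bezout coefficients: 24 × 3 + 71 × -1 = 1
So 24 × 3 ≡ 1 (mod 71)
The inverse is 3 mod 71 = 3
Verification: 24 × 3 = 72 = 1 × 71 + 1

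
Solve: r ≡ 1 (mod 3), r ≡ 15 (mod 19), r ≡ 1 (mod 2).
M = 3 × 19 × 2 = 114. M₁ = 38, y₁ ≡ 2 (mod 3). M₂ = 6, y₂ ≡ 16 (mod 19). M₃ = 57, y₃ ≡ 1 (mod 2). r = 1×38×2 + 15×6×16 + 1×57×1 ≡ 91 (mod 114)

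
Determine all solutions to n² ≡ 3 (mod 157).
The square roots of 3 mod 157 are 72 and 85. Verify: 72² = 5184 ≡ 3 (mod 157)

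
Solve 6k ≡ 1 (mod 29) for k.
6^(-1) ≡ 5 (mod 29). Verification: 6 × 5 = 30 ≡ 1 (mod 29)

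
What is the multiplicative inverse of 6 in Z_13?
11

Using Extended Euclidean Algorithm:
gcd(6, 13) = 1
Bezout coefficients: 6 × -2 + 13 × 1 = 1
So 6 × -2 ≡ 1 (mod 13)
The inverse is -2 mod 13 = 11
Verification: 6 × 11 = 66 = 5 × 13 + 1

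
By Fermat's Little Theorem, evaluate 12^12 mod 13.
By Fermat's Little Theorem, 12^{12} ≡ 1 (mod 13) since 13 is prime and gcd(12, 13) = 1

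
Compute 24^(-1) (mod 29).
24^(-1) ≡ 23 (mod 29). Verification: 24 × 23 = 552 ≡ 1 (mod 29)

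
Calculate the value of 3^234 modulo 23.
Using Fermat: 3^{22} ≡ 1 (mod 23). 234 ≡ 14 (mod 22). So 3^{234} ≡ 3^{14} ≡ 4 (mod 23)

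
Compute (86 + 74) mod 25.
10

(86 + 74) = 160
160 mod 25 = 10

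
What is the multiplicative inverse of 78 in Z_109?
78^(-1) ≡ 7 (mod 109). Verification: 78 × 7 = 546 ≡ 1 (mod 109)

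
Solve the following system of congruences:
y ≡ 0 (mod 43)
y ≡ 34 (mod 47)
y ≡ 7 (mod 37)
71380

Using the Chinese Remainder Theorem:
M = product of moduli = 74777
For equation 1: M_1 = 1739, 1739 ≡ 19 (mod 43), inverse of 1739 mod 43 is 34 (check: 19 × 34 = 646 ≡ 1 (mod 43))
For equation 2: M_2 = 1591, 1591 ≡ 40 (mod 47), inverse of 1591 mod 47 is 20 (check: 40 × 20 = 800 ≡ 1 (mod 47))
For equation 3: M_3 = 2021, 2021 ≡ 23 (mod 37), inverse of 2021 mod 37 is 29 (check: 23 × 29 = 667 ≡ 1 (mod 37))
Combine: y ≡ Σ r_i×M_i×(M_i⁻¹ mod m_i) = 0×1739×34 + 34×1591×20 + 7×2021×29 = 0 + 1081880 + 410263 = 1492143
1492143 mod 74777 = 71380
y ≡ 71380 (mod 74777)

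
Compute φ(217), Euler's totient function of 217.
180

Prime factorization: 217 = 7 × 31
Using the formula φ(n) = n × Π(1 - 1/p) for each prime factor p:
φ(217) = 217 × (1 - 1/7) × (1 - 1/31)
φ(217) = 180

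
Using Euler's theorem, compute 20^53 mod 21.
By Euler: 20^{12} ≡ 1 (mod 21) since gcd(20, 21) = 1. 53 = 4×12 + 5. So 20^{53} ≡ 20^{5} ≡ 20 (mod 21)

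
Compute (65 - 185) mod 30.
0

(65 - 185) = -120
-120 mod 30 = 0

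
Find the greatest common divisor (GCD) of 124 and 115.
1

Using the Euclidean algorithm:
124 = 1 × 115 + 9
115 = 12 × 9 + 7
9 = 1 × 7 + 2
7 = 3 × 2 + 1
2 = 2 × 1 + 0

GCD(124, 115) = 1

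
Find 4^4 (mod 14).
4 = 4 (binary 100). Repeated squaring mod 14: 4^1 ≡ 4; 4^2 ≡ 4² = 16 ≡ 2; 4^4 ≡ 2² = 4 ≡ 4. So 4^4 ≡ 4 (mod 14).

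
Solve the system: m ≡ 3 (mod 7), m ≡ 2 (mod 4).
M = 7 × 4 = 28. M₁ = 4, y₁ ≡ 2 (mod 7). M₂ = 7, y₂ ≡ 3 (mod 4). m = 3×4×2 + 2×7×3 ≡ 10 (mod 28)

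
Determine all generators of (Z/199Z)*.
Primitive roots mod 199: {3, 6, 15, 22, 30, 34, 38, 39, 41, 44, 48, 54, 68, 69, 71, 73, 75, 77, 84, 87, 95, 97, 99, 105, 108, 110, 113, 118, 119, 120, 127, 129, 133, 134, 142, 143, 146, 148, 149, 150, 152, 153, 154, 163, 164, 166, 167, 168, 170, 173, 176, 179, 183, 185, 186, 189, 190, 192, 195, 197}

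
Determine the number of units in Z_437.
396

Prime factorization: 437 = 19 × 23
Using the formula φ(n) = n × Π(1 - 1/p) for each prime factor p:
φ(437) = 437 × (1 - 1/19) × (1 - 1/23)
φ(437) = 396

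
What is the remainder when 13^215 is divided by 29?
Using Fermat: 13^{28} ≡ 1 (mod 29). 215 ≡ 19 (mod 28). So 13^{215} ≡ 13^{19} ≡ 6 (mod 29)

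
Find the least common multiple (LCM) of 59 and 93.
5487

First find GCD(59, 93) using the Euclidean algorithm:
59 = 0 × 93 + 59
93 = 1 × 59 + 34
59 = 1 × 34 + 25
34 = 1 × 25 + 9
25 = 2 × 9 + 7
9 = 1 × 7 + 2
7 = 3 × 2 + 1
2 = 2 × 1 + 0
GCD(59, 93) = 1

LCM formula: LCM(a, b) = (a × b) / GCD(a, b)
LCM(59, 93) = (59 × 93) / 1
LCM(59, 93) = 5487 / 1
LCM(59, 93) = 5487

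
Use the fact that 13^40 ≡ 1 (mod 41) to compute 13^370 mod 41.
By Fermat: 13^{40} ≡ 1 (mod 41). 370 ≡ 10 (mod 40). So 13^{370} ≡ 13^{10} ≡ 9 (mod 41)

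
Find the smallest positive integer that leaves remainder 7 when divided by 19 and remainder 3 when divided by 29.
M = 19 × 29 = 551. M₁ = 29, y₁ ≡ 2 (mod 19). M₂ = 19, y₂ ≡ 26 (mod 29). n = 7×29×2 + 3×19×26 ≡ 235 (mod 551). The smallest positive such number is 235.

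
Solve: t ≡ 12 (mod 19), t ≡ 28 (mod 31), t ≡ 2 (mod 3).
M = 19 × 31 × 3 = 1767. M₁ = 93, y₁ ≡ 9 (mod 19). M₂ = 57, y₂ ≡ 6 (mod 31). M₃ = 589, y₃ ≡ 1 (mod 3). t = 12×93×9 + 28×57×6 + 2×589×1 ≡ 1361 (mod 1767)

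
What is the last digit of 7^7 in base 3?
7 ≡ 1 (mod 3). 7 = 4 + 2 + 1 (binary 111). Repeated squaring mod 3: 1^1 ≡ 1; 1^2 ≡ 1² = 1 ≡ 1; 1^4 ≡ 1² = 1 ≡ 1. Multiply: 7^7 ≡ 1^4 × 1^2 × 1^1 ≡ 1 × 1 × 1 (mod 3): 1 × 1 = 1 ≡ 1; 1 × 1 = 1 ≡ 1. So 7^7 ≡ 1 (mod 3).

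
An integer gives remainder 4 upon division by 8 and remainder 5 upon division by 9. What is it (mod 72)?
M = 8 × 9 = 72. M₁ = 9, y₁ ≡ 1 (mod 8). M₂ = 8, y₂ ≡ 8 (mod 9). r = 4×9×1 + 5×8×8 ≡ 68 (mod 72). The smallest positive such number is 68.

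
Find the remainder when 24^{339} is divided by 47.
By Fermat: 24^{46} ≡ 1 (mod 47). 339 = 7×46 + 17. So 24^{339} ≡ 24^{17} ≡ 17 (mod 47)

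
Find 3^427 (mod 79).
Using Fermat: 3^{78} ≡ 1 (mod 79). 427 ≡ 37 (mod 78). So 3^{427} ≡ 3^{37} ≡ 35 (mod 79)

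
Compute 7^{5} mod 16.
7

Using successive squaring:
Binary expansion of 5: 101
Powers of 7 mod 16 (each is the square of the previous):
  7^1 ≡ 7 (mod 16)
  7^2 ≡ 7² = 49 ≡ 1 (mod 16)
  7^4 ≡ 1² = 1 ≡ 1 (mod 16)
5 = 4 + 1, so 7^5 = 7^4 × 7^1 ≡ 1 × 7 (mod 16)
Multiplying step by step:
  1 × 7 = 7 ≡ 7 (mod 16)
Result: 7^5 ≡ 7 (mod 16)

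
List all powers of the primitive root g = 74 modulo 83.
g^1, g^2, ..., g^{82} mod 83: {74, 81, 18, 4, 47, 75, 72, 16, 22, 51, 39, 64, 5, 38, 73, 7, 20, 69, 43, 28, 80, 27, 6, 29, 71, 25, 24, 33, 35, 17, 13, 49, 57, 68, 52, 30, 62, 23, 42, 37, 82, 9, 2, 65, 79, 36, 8, 11, 67, 61, 32, 44, 19, 78, 45, 10, 76, 63, 14, 40, 55, 3, 56, 77, 54, 12, 58, 59, 50, 48, 66, 70, 34, 26, 15, 31, 53, 21, 60, 41, 46, 1}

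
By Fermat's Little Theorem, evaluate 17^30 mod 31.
By Fermat's Little Theorem, 17^{30} ≡ 1 (mod 31) since 31 is prime and gcd(17, 31) = 1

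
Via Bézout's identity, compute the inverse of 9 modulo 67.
Extended GCD: 9(15) + 67(-2) = 1. So 9^(-1) ≡ 15 ≡ 15 (mod 67). Verify: 9 × 15 = 135 ≡ 1 (mod 67)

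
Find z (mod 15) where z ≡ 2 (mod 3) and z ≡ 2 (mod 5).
M = 3 × 5 = 15. M₁ = 5, y₁ ≡ 2 (mod 3). M₂ = 3, y₂ ≡ 2 (mod 5). z = 2×5×2 + 2×3×2 ≡ 2 (mod 15)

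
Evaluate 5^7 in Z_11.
7 = 4 + 2 + 1 (binary 111). Repeated squaring mod 11: 5^1 ≡ 5; 5^2 ≡ 5² = 25 ≡ 3; 5^4 ≡ 3² = 9 ≡ 9. Multiply: 5^7 = 5^4 × 5^2 × 5^1 ≡ 9 × 3 × 5 (mod 11): 9 × 3 = 27 ≡ 5; 5 × 5 = 25 ≡ 3. So 5^7 ≡ 3 (mod 11).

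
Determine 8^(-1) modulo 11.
8^(-1) ≡ 7 (mod 11). Verification: 8 × 7 = 56 ≡ 1 (mod 11)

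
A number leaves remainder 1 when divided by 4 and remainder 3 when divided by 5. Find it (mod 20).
M = 4 × 5 = 20. M₁ = 5, y₁ ≡ 1 (mod 4). M₂ = 4, y₂ ≡ 4 (mod 5). x = 1×5×1 + 3×4×4 ≡ 13 (mod 20)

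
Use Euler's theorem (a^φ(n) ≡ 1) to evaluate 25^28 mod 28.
By Euler: 25^{12} ≡ 1 (mod 28) since gcd(25, 28) = 1. 28 = 2×12 + 4. So 25^{28} ≡ 25^{4} ≡ 25 (mod 28)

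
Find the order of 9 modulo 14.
Powers of 9 mod 14: 9^1≡9, 9^2≡11, 9^3≡1. Order = 3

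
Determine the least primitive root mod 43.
p - 1 = 42 has prime divisors 2, 3, 7. h is a primitive root mod 43 iff h^(42/q) ≢ 1 (mod 43) for each such q.
h = 2: 2^21 ≡ 42, 2^14 ≡ 1, 2^6 ≡ 21 (mod 43); 2^14 ≡ 1, so not a primitive root.
h = 3: 3^21 ≡ 42, 3^14 ≡ 36, 3^6 ≡ 41 (mod 43); none is 1, so 3 has order 42 and is a primitive root.
The smallest primitive root mod 43 is g = 3.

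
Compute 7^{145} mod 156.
7

Using successive squaring:
Binary expansion of 145: 10010001
Powers of 7 mod 156 (each is the square of the previous):
  7^1 ≡ 7 (mod 156)
  7^2 ≡ 7² = 49 ≡ 49 (mod 156)
  7^4 ≡ 49² = 2401 ≡ 61 (mod 156)
  7^8 ≡ 61² = 3721 ≡ 133 (mod 156)
  7^16 ≡ 133² = 17689 ≡ 61 (mod 156)
  7^32 ≡ 61² = 3721 ≡ 133 (mod 156)
  7^64 ≡ 133² = 17689 ≡ 61 (mod 156)
  7^128 ≡ 61² = 3721 ≡ 133 (mod 156)
145 = 128 + 16 + 1, so 7^145 = 7^128 × 7^16 × 7^1 ≡ 133 × 61 × 7 (mod 156)
Multiplying step by step:
  133 × 61 = 8113 ≡ 1 (mod 156)
  1 × 7 = 7 ≡ 7 (mod 156)
Result: 7^145 ≡ 7 (mod 156)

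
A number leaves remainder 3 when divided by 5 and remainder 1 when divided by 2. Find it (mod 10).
M = 5 × 2 = 10. M₁ = 2, y₁ ≡ 3 (mod 5). M₂ = 5, y₂ ≡ 1 (mod 2). x = 3×2×3 + 1×5×1 ≡ 3 (mod 10)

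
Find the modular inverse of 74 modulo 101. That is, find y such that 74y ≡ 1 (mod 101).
86

Using Extended Euclidean Algorithm:
gcd(74, 101) = 1
Bezout coefficients: 74 × -15 + 101 × 11 = 1
So 74 × -15 ≡ 1 (mod 101)
The inverse is -15 mod 101 = 86
Verification: 74 × 86 = 6364 = 63 × 101 + 1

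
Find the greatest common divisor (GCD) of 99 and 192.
3

Using the Euclidean algorithm:
99 = 0 × 192 + 99
192 = 1 × 99 + 93
99 = 1 × 93 + 6
93 = 15 × 6 + 3
6 = 2 × 3 + 0

GCD(99, 192) = 3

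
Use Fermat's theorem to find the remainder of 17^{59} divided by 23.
15

By Fermat's Little Theorem, a^(p-1) ≡ 1 (mod p) for prime p and gcd(a, p) = 1
Here p = 23, so 17^22 ≡ 1 (mod 23)
We can reduce the exponent: 59 mod 22 = 15
So 17^59 ≡ 17^15 (mod 23)
Computing: 17^15 mod 23 = 15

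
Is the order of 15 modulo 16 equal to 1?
No, the actual order is 2, not 1.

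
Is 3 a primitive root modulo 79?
p - 1 = 78 has prime divisors 2, 3, 13. Check 3^(78/q) mod 79 for each: 3^(78/2) = 3^39 ≡ 78, 3^(78/3) = 3^26 ≡ 23, 3^(78/13) = 3^6 ≡ 18 (mod 79). None of these is 1, so 3 has order 78 = φ(79), so it is a primitive root mod 79.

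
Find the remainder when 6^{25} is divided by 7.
By Fermat: 6^{6} ≡ 1 (mod 7). 25 = 4×6 + 1. So 6^{25} ≡ 6^{1} ≡ 6 (mod 7)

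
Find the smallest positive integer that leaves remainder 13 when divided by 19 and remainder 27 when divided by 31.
M = 19 × 31 = 589. M₁ = 31, y₁ ≡ 8 (mod 19). M₂ = 19, y₂ ≡ 18 (mod 31). m = 13×31×8 + 27×19×18 ≡ 89 (mod 589). The smallest positive such number is 89.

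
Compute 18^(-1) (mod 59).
23

Using Extended Euclidean Algorithm:
gcd(18, 59) = 1
Bezout coefficients: 18 × 23 + 59 × -7 = 1
So 18 × 23 ≡ 1 (mod 59)
The inverse is 23 mod 59 = 23
Verification: 18 × 23 = 414 = 7 × 59 + 1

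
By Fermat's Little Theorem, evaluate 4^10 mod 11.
By Fermat's Little Theorem, 4^{10} ≡ 1 (mod 11) since 11 is prime and gcd(4, 11) = 1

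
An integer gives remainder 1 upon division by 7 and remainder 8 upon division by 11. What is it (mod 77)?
M = 7 × 11 = 77. M₁ = 11, y₁ ≡ 2 (mod 7). M₂ = 7, y₂ ≡ 8 (mod 11). x = 1×11×2 + 8×7×8 ≡ 8 (mod 77). The smallest positive such number is 8.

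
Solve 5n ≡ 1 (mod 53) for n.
32

Using Extended Euclidean Algorithm:
gcd(5, 53) = 1
Bezout coefficients: 5 × -21 + 53 × 2 = 1
So 5 × -21 ≡ 1 (mod 53)
The inverse is -21 mod 53 = 32
Verification: 5 × 32 = 160 = 3 × 53 + 1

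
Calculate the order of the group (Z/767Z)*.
696

Prime factorization: 767 = 13 × 59
Using the formula φ(n) = n × Π(1 - 1/p) for each prime factor p:
φ(767) = 767 × (1 - 1/13) × (1 - 1/59)
φ(767) = 696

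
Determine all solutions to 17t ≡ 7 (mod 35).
21

Since gcd(17, 35) = 1 divides 7, a solution exists.
Multiply both sides by the inverse of 17 mod 35:
  17^(-1) mod 35 = 33
  x ≡ 33 × 7 ≡ 231 ≡ 21 (mod 35)
Verification: 17 × 21 = 357 = 10 × 35 + 7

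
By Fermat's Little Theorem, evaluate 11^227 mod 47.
By Fermat: 11^{46} ≡ 1 (mod 47). 227 = 4×46 + 43. So 11^{227} ≡ 11^{43} ≡ 22 (mod 47)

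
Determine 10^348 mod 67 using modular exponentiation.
Using Fermat: 10^{66} ≡ 1 (mod 67). 348 ≡ 18 (mod 66). So 10^{348} ≡ 10^{18} ≡ 14 (mod 67)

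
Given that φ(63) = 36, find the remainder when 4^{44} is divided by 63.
By Euler: 4^{36} ≡ 1 (mod 63) since gcd(4, 63) = 1. 44 = 1×36 + 8. So 4^{44} ≡ 4^{8} ≡ 16 (mod 63)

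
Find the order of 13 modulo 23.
Powers of 13 mod 23: 13^1≡13, 13^2≡8, 13^3≡12, 13^4≡18, 13^5≡4, 13^6≡6, 13^7≡9, 13^8≡2, 13^9≡3, 13^10≡16, 13^11≡1. Order = 11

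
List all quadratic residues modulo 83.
QRs mod 83: {1, 3, 4, 7, 9, 10, 11, 12, 16, 17, 21, 23, 25, 26, 27, 28, 29, 30, 31, 33, 36, 37, 38, 40, 41, 44, 48, 49, 51, 59, 61, 63, 64, 65, 68, 69, 70, 75, 77, 78, 81}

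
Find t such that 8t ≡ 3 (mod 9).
6

Since gcd(8, 9) = 1 divides 3, a solution exists.
Multiply both sides by the inverse of 8 mod 9:
  8^(-1) mod 9 = 8
  x ≡ 8 × 3 ≡ 24 ≡ 6 (mod 9)
Verification: 8 × 6 = 48 = 5 × 9 + 3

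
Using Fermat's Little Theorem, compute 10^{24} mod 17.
16

By Fermat's Little Theorem, a^(p-1) ≡ 1 (mod p) for prime p and gcd(a, p) = 1
Here p = 17, so 10^16 ≡ 1 (mod 17)
We can reduce the exponent: 24 mod 16 = 8
So 10^24 ≡ 10^8 (mod 17)
Computing: 10^8 mod 17 = 16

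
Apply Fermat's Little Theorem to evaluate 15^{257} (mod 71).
8

By Fermat's Little Theorem, a^(p-1) ≡ 1 (mod p) for prime p and gcd(a, p) = 1
Here p = 71, so 15^70 ≡ 1 (mod 71)
We can reduce the exponent: 257 mod 70 = 47
So 15^257 ≡ 15^47 (mod 71)
Computing: 15^47 mod 71 = 8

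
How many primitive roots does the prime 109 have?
Number of primitive roots mod 109 = φ(108) = 36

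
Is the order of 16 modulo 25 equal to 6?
No, the actual order is 5, not 6.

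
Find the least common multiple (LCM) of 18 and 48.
144

First find GCD(18, 48) using the Euclidean algorithm:
18 = 0 × 48 + 18
48 = 2 × 18 + 12
18 = 1 × 12 + 6
12 = 2 × 6 + 0
GCD(18, 48) = 6

LCM formula: LCM(a, b) = (a × b) / GCD(a, b)
LCM(18, 48) = (18 × 48) / 6
LCM(18, 48) = 864 / 6
LCM(18, 48) = 144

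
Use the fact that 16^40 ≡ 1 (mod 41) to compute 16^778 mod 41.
By Fermat: 16^{40} ≡ 1 (mod 41). 778 ≡ 18 (mod 40). So 16^{778} ≡ 16^{18} ≡ 37 (mod 41)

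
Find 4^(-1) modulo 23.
6

Using Extended Euclidean Algorithm:
gcd(4, 23) = 1
Bezout coefficients: 4 × 6 + 23 × -1 = 1
So 4 × 6 ≡ 1 (mod 23)
The inverse is 6 mod 23 = 6
Verification: 4 × 6 = 24 = 1 × 23 + 1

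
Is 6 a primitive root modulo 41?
Yes

To verify, check if 6^(40/q) ≢ 1 (mod 41) for each prime divisor q of 40
Divisors of 40 = 40: [1, 2, 4, 5, 8, 10, 20, 40]
  6^(40/2) = 6^20 ≡ 40 (mod 41)
  6^(40/5) = 6^8 ≡ 10 (mod 41)
Conclusion: 6 is a primitive root modulo 41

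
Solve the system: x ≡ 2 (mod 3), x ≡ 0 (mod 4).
M = 3 × 4 = 12. M₁ = 4, y₁ ≡ 1 (mod 3). M₂ = 3, y₂ ≡ 3 (mod 4). x = 2×4×1 + 0×3×3 ≡ 8 (mod 12)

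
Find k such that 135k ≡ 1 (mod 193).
135^(-1) ≡ 183 (mod 193). Verification: 135 × 183 = 24705 ≡ 1 (mod 193)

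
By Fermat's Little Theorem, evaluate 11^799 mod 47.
By Fermat: 11^{46} ≡ 1 (mod 47). 799 ≡ 17 (mod 46). So 11^{799} ≡ 11^{17} ≡ 33 (mod 47)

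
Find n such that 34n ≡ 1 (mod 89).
34^(-1) ≡ 55 (mod 89). Verification: 34 × 55 = 1870 ≡ 1 (mod 89)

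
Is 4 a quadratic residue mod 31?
By Euler's criterion: 4^{15} ≡ 1 (mod 31). Since this equals 1, 4 is a QR.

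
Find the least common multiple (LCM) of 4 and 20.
20

First find GCD(4, 20) using the Euclidean algorithm:
4 = 0 × 20 + 4
20 = 5 × 4 + 0
GCD(4, 20) = 4

LCM formula: LCM(a, b) = (a × b) / GCD(a, b)
LCM(4, 20) = (4 × 20) / 4
LCM(4, 20) = 80 / 4
LCM(4, 20) = 20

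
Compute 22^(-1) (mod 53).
22^(-1) ≡ 41 (mod 53). Verification: 22 × 41 = 902 ≡ 1 (mod 53)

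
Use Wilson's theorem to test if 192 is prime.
(191)! mod 192 = 0. Since 0 ≢ -1 (mod 192), 192 is not prime.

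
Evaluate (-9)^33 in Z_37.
Using repeated squaring. (-9) ≡ 28 (mod 37). 33 = 32 + 1 (binary 100001). Repeated squaring mod 37: 28^1 ≡ 28; 28^2 ≡ 28² = 784 ≡ 7; 28^4 ≡ 7² = 49 ≡ 12; 28^8 ≡ 12² = 144 ≡ 33; 28^16 ≡ 33² = 1089 ≡ 16; 28^32 ≡ 16² = 256 ≡ 34. Multiply: (-9)^33 ≡ 28^32 × 28^1 ≡ 34 × 28 (mod 37): 34 × 28 = 952 ≡ 27. So (-9)^33 ≡ 27 (mod 37).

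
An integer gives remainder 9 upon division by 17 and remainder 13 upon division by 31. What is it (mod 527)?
M = 17 × 31 = 527. M₁ = 31, y₁ ≡ 11 (mod 17). M₂ = 17, y₂ ≡ 11 (mod 31). m = 9×31×11 + 13×17×11 ≡ 230 (mod 527). The smallest positive such number is 230.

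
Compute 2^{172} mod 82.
78

Using successive squaring:
Binary expansion of 172: 10101100
Powers of 2 mod 82 (each is the square of the previous):
  2^1 ≡ 2 (mod 82)
  2^2 ≡ 2² = 4 ≡ 4 (mod 82)
  2^4 ≡ 4² = 16 ≡ 16 (mod 82)
  2^8 ≡ 16² = 256 ≡ 10 (mod 82)
  2^16 ≡ 10² = 100 ≡ 18 (mod 82)
  2^32 ≡ 18² = 324 ≡ 78 (mod 82)
  2^64 ≡ 78² = 6084 ≡ 16 (mod 82)
  2^128 ≡ 16² = 256 ≡ 10 (mod 82)
172 = 128 + 32 + 8 + 4, so 2^172 = 2^128 × 2^32 × 2^8 × 2^4 ≡ 10 × 78 × 10 × 16 (mod 82)
Multiplying step by step:
  10 × 78 = 780 ≡ 42 (mod 82)
  42 × 10 = 420 ≡ 10 (mod 82)
  10 × 16 = 160 ≡ 78 (mod 82)
Result: 2^172 ≡ 78 (mod 82)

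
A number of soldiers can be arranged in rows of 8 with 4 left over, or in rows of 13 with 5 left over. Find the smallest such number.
M = 8 × 13 = 104. M₁ = 13, y₁ ≡ 5 (mod 8). M₂ = 8, y₂ ≡ 5 (mod 13). x = 4×13×5 + 5×8×5 ≡ 44 (mod 104). The smallest positive such number is 44.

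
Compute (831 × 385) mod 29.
7

(831 × 385) = 319935
319935 mod 29 = 7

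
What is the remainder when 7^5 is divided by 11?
5 = 4 + 1 (binary 101). Repeated squaring mod 11: 7^1 ≡ 7; 7^2 ≡ 7² = 49 ≡ 5; 7^4 ≡ 5² = 25 ≡ 3. Multiply: 7^5 = 7^4 × 7^1 ≡ 3 × 7 (mod 11): 3 × 7 = 21 ≡ 10. So 7^5 ≡ 10 (mod 11).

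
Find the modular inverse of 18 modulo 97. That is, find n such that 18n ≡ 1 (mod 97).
27

Using Extended Euclidean Algorithm:
gcd(18, 97) = 1
Bezout coefficients: 18 × 27 + 97 × -5 = 1
So 18 × 27 ≡ 1 (mod 97)
The inverse is 27 mod 97 = 27
Verification: 18 × 27 = 486 = 5 × 97 + 1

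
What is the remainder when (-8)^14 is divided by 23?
Using repeated squaring. (-8) ≡ 15 (mod 23). 14 = 8 + 4 + 2 (binary 1110). Repeated squaring mod 23: 15^1 ≡ 15; 15^2 ≡ 15² = 225 ≡ 18; 15^4 ≡ 18² = 324 ≡ 2; 15^8 ≡ 2² = 4 ≡ 4. Multiply: (-8)^14 ≡ 15^8 × 15^4 × 15^2 ≡ 4 × 2 × 18 (mod 23): 4 × 2 = 8 ≡ 8; 8 × 18 = 144 ≡ 6. So (-8)^14 ≡ 6 (mod 23).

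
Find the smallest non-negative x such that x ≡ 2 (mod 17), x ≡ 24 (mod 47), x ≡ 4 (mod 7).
1481

Using the Chinese Remainder Theorem:
M = product of moduli = 5593
For equation 1: M_1 = 329, 329 ≡ 6 (mod 17), inverse of 329 mod 17 is 3 (check: 6 × 3 = 18 ≡ 1 (mod 17))
For equation 2: M_2 = 119, 119 ≡ 25 (mod 47), inverse of 119 mod 47 is 32 (check: 25 × 32 = 800 ≡ 1 (mod 47))
For equation 3: M_3 = 799, 799 ≡ 1 (mod 7), inverse of 799 mod 7 is 1 (check: 1 × 1 = 1 ≡ 1 (mod 7))
Combine: x ≡ Σ r_i×M_i×(M_i⁻¹ mod m_i) = 2×329×3 + 24×119×32 + 4×799×1 = 1974 + 91392 + 3196 = 96562
96562 mod 5593 = 1481
x ≡ 1481 (mod 5593)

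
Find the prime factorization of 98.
2 × 7^2

Divide by primes starting from smallest:
98 ÷ 2 = 49
49 ÷ 7 = 7
7 ÷ 7 = 1

98 = 2 × 7^2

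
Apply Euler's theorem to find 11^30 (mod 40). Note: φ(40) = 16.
By Euler: 11^{16} ≡ 1 (mod 40) since gcd(11, 40) = 1. 30 = 1×16 + 14. So 11^{30} ≡ 11^{14} ≡ 1 (mod 40)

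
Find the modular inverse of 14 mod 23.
14^(-1) ≡ 5 (mod 23). Verification: 14 × 5 = 70 ≡ 1 (mod 23)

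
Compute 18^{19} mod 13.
8

Using successive squaring:
Binary expansion of 19: 10011
Powers of 18 mod 13 (each is the square of the previous):
  18^1 ≡ 5 (mod 13)
  18^2 ≡ 5² = 25 ≡ 12 (mod 13)
  18^4 ≡ 12² = 144 ≡ 1 (mod 13)
  18^8 ≡ 1² = 1 ≡ 1 (mod 13)
  18^16 ≡ 1² = 1 ≡ 1 (mod 13)
19 = 16 + 2 + 1, so 18^19 = 18^16 × 18^2 × 18^1 ≡ 1 × 12 × 5 (mod 13)
Multiplying step by step:
  1 × 12 = 12 ≡ 12 (mod 13)
  12 × 5 = 60 ≡ 8 (mod 13)
Result: 18^19 ≡ 8 (mod 13)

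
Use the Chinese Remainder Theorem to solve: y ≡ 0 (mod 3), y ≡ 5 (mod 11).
27

Using the Chinese Remainder Theorem:
M = product of moduli = 33
For equation 1: M_1 = 11, 11 ≡ 2 (mod 3), inverse of 11 mod 3 is 2 (check: 2 × 2 = 4 ≡ 1 (mod 3))
For equation 2: M_2 = 3, 3 ≡ 3 (mod 11), inverse of 3 mod 11 is 4 (check: 3 × 4 = 12 ≡ 1 (mod 11))
Combine: y ≡ Σ r_i×M_i×(M_i⁻¹ mod m_i) = 0×11×2 + 5×3×4 = 0 + 60 = 60
60 mod 33 = 27
y ≡ 27 (mod 33)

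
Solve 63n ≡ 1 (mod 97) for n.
77

Using Extended Euclidean Algorithm:
gcd(63, 97) = 1
Bezout coefficients: 63 × -20 + 97 × 13 = 1
So 63 × -20 ≡ 1 (mod 97)
The inverse is -20 mod 97 = 77
Verification: 63 × 77 = 4851 = 50 × 97 + 1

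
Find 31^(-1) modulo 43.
25

Using Extended Euclidean Algorithm:
gcd(31, 43) = 1
Bezout coefficients: 31 × -18 + 43 × 13 = 1
So 31 × -18 ≡ 1 (mod 43)
The inverse is -18 mod 43 = 25
Verification: 31 × 25 = 775 = 18 × 43 + 1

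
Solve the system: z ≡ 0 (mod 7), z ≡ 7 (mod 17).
M = 7 × 17 = 119. M₁ = 17, y₁ ≡ 5 (mod 7). M₂ = 7, y₂ ≡ 5 (mod 17). z = 0×17×5 + 7×7×5 ≡ 7 (mod 119)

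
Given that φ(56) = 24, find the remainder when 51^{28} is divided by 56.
By Euler: 51^{24} ≡ 1 (mod 56) since gcd(51, 56) = 1. 28 = 1×24 + 4. So 51^{28} ≡ 51^{4} ≡ 9 (mod 56)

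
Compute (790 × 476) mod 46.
36

(790 × 476) = 376040
376040 mod 46 = 36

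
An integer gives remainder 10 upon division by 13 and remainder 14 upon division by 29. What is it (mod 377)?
M = 13 × 29 = 377. M₁ = 29, y₁ ≡ 9 (mod 13). M₂ = 13, y₂ ≡ 9 (mod 29). r = 10×29×9 + 14×13×9 ≡ 101 (mod 377). The smallest positive such number is 101.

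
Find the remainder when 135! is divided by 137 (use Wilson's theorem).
(136)! = (135)! × (136) ≡ -1 (mod 137). So (135)! ≡ -1 × (136)^(-1) ≡ (-1)×(-1) = 1 (mod 137)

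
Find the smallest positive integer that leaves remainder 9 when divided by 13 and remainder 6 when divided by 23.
M = 13 × 23 = 299. M₁ = 23, y₁ ≡ 4 (mod 13). M₂ = 13, y₂ ≡ 16 (mod 23). t = 9×23×4 + 6×13×16 ≡ 282 (mod 299). The smallest positive such number is 282.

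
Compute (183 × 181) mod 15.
3

(183 × 181) = 33123
33123 mod 15 = 3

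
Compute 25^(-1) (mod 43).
25^(-1) ≡ 31 (mod 43). Verification: 25 × 31 = 775 ≡ 1 (mod 43)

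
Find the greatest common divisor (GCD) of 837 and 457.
1

Using the Euclidean algorithm:
837 = 1 × 457 + 380
457 = 1 × 380 + 77
380 = 4 × 77 + 72
77 = 1 × 72 + 5
72 = 14 × 5 + 2
5 = 2 × 2 + 1
2 = 2 × 1 + 0

GCD(837, 457) = 1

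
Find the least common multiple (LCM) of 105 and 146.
15330

First find GCD(105, 146) using the Euclidean algorithm:
105 = 0 × 146 + 105
146 = 1 × 105 + 41
105 = 2 × 41 + 23
41 = 1 × 23 + 18
23 = 1 × 18 + 5
18 = 3 × 5 + 3
5 = 1 × 3 + 2
3 = 1 × 2 + 1
2 = 2 × 1 + 0
GCD(105, 146) = 1

LCM formula: LCM(a, b) = (a × b) / GCD(a, b)
LCM(105, 146) = (105 × 146) / 1
LCM(105, 146) = 15330 / 1
LCM(105, 146) = 15330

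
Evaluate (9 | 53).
(9/53) = 9^{26} mod 53 = 1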